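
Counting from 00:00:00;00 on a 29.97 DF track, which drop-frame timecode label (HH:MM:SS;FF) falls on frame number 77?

00:00:02;17

Ten DF minutes hold 17982 frames, so frame 77 lies in block 0 (frames 0–17981) with 77 frames into that block.
The block's first minute is 1800 frames and the rest 1798 each; 77 frames reaches minute 0, so 0 × 18 + 0 × 2 = 0 labels have been skipped so far.
Adding those back, label number 77 + 0 = 77 at 30 labels/s is 2 s + 17 f = 0 h 0 min 2 s frame 17, i.e. 00:00:02;17.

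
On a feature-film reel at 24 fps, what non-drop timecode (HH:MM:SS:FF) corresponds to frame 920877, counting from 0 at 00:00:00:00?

920877 ÷ 24 = 38369 full seconds, remainder 21 frames.
38369 s = 10 h 39 min 29 s.
Timecode: 10:39:29:21.

10:39:29:21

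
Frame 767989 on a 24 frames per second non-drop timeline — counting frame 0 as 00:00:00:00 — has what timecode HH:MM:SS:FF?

08:53:19:13

767989 ÷ 24 = 31999 full seconds, remainder 13 frames.
31999 s = 8 h 53 min 19 s.
Timecode: 08:53:19:13.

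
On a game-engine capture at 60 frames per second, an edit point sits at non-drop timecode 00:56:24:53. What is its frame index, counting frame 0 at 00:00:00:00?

Total seconds to the label: (0 × 3600 + 56 × 60 + 24) = 3384.
Frame index = 3384 × 60 + 53 = 203093.

203093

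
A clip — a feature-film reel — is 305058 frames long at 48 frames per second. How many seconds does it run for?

6355.375 seconds

Running time = 305058 / (48) = 6355.375 s.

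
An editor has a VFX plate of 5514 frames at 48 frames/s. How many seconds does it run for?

114.875 seconds

Running time = 5514 / (48) = 114.875 s.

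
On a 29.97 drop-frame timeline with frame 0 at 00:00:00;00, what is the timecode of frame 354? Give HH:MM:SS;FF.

00:00:11;24

Each 10-minute DF block holds 10 × 60 × 30 − 9 × 2 = 17982 frames. 354 ÷ 17982 → 0 full blocks, remainder 354.
Within the partial block the first minute is 1800 frames and each further minute 1798, so 0 further minute boundaries passed. Total skipped labels = 18 × 0 + 2 × 0 = 0.
Non-drop label index = 354 + 0 = 354; at 30 labels/s that is 00:00:11:24, i.e. DF 00:00:11;24.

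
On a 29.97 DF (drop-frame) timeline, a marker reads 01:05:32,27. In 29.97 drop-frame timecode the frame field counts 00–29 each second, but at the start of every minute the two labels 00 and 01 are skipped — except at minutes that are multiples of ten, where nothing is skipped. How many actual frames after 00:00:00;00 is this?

Complete 10-minute blocks: 6, each 17982 frames → 107892.
Remaining 5 whole minutes in the current block: 1800 + 4 × 1798 = 8992 frames.
Within the current minute: 32 × 30 + 27 − 2 = 985 (labels ;00/;01 skipped at this minute). Total = 107892 + 8992 + 985 = 117869.

117869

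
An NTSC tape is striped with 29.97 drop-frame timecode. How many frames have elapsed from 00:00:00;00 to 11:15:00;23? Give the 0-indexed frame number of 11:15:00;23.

1213807

As if non-drop at 30 labels/s: (11 × 3600 + 15 × 60 + 0) × 30 + 23 = 1215023.
Minute boundaries passed: 675; those not divisible by 10: 675 − 67 = 608; dropped labels = 2 × 608 = 1216.
Actual frame index = 1215023 − 1216 = 1213807.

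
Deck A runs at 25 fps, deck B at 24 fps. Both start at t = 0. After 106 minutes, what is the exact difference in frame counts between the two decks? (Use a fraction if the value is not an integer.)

6360 frames

106 min = 6360 s.
A emits 25 × 6360 = 159000 frames; B emits 24 × 6360 = 152640.
Difference = 6360 frames; B is behind A.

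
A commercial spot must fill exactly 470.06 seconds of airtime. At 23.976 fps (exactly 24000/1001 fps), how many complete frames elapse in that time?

Frames = 470.06 × 24000/1001 = 11281440/1001 ≈ 11270.1698.
Complete frames: 11270.

11270 frames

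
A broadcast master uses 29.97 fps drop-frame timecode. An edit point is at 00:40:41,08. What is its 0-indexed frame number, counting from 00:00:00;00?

Complete 10-minute blocks: 4, each 17982 frames → 71928.
Remaining 0 whole minutes in the current block: 0 frames.
Within the current minute: 41 × 30 + 8 = 1238. Total = 71928 + 0 + 1238 = 73166.

73166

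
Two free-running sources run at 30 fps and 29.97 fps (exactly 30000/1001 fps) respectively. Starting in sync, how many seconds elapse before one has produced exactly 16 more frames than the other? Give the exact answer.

8008/15 seconds

The gap grows by |30000/1001 − 30| = 30/1001 frames per second.
Time for a 16-frame gap: 16 ÷ (30/1001) = 8008/15 s.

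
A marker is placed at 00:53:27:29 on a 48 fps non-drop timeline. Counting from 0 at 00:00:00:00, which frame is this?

frame 153965

Total seconds to the label: (0 × 3600 + 53 × 60 + 27) = 3207.
Frame index = 3207 × 48 + 29 = 153965.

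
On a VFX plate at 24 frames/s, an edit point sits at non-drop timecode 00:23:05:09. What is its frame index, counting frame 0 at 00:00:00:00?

frame 33249

Total seconds to the label: (0 × 3600 + 23 × 60 + 5) = 1385.
Frame index = 1385 × 24 + 9 = 33249.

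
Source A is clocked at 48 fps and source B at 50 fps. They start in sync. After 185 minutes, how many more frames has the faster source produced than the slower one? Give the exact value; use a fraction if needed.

22200 frames

185 min = 11100 s.
A emits 48 × 11100 = 532800 frames; B emits 50 × 11100 = 555000.
Difference = 22200 frames; B is ahead of A.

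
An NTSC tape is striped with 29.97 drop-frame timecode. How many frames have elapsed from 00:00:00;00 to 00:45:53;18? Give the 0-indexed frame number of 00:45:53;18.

Complete 10-minute blocks: 4, each 17982 frames → 71928.
Remaining 5 whole minutes in the current block: 1800 + 4 × 1798 = 8992 frames.
Within the current minute: 53 × 30 + 18 − 2 = 1606 (labels ;00/;01 skipped at this minute). Total = 71928 + 8992 + 1606 = 82526.

82526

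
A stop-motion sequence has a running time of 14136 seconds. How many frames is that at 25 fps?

Frames = 14136 × 25 = 353400.

353400 frames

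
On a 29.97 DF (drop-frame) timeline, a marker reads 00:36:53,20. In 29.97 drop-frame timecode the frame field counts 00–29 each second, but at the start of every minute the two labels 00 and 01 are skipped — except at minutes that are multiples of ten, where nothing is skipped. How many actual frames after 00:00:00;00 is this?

66344

As if non-drop at 30 labels/s: (0 × 3600 + 36 × 60 + 53) × 30 + 20 = 66410.
Minute boundaries passed: 36; those not divisible by 10: 36 − 3 = 33; dropped labels = 2 × 33 = 66.
Actual frame index = 66410 − 66 = 66344.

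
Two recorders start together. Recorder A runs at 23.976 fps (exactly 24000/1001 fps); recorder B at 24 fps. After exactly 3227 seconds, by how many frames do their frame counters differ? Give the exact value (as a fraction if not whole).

A emits 24000/1001 × 3227 = 11064000/143 frames; B emits 24 × 3227 = 77448.
Difference = 11064/143 frames (≈ 77.3706); B is ahead of A.

11064/143 frames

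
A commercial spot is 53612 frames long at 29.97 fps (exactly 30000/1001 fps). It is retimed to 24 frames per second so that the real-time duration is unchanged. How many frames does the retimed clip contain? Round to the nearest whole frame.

Frames at target rate = 53612 × (24) / (30000/1001) = 26832806/625 ≈ 42932.490.
Nearest whole frame: 42932.

42932 frames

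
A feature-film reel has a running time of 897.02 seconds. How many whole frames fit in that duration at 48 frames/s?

43056 frames

Frames = 897.02 × 48 = 1076424/25 ≈ 43056.9600.
Complete frames: 43056.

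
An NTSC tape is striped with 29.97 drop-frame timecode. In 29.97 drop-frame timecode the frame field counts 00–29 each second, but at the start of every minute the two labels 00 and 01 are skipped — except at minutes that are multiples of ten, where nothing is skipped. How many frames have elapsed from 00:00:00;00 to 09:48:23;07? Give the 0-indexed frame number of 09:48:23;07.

As if non-drop at 30 labels/s: (9 × 3600 + 48 × 60 + 23) × 30 + 7 = 1059097.
Minute boundaries passed: 588; those not divisible by 10: 588 − 58 = 530; dropped labels = 2 × 530 = 1060.
Actual frame index = 1059097 − 1060 = 1058037.

1058037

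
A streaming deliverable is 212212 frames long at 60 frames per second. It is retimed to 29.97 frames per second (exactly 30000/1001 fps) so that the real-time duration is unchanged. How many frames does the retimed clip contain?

106000 frames

Target frames = source frames × (target rate / source rate) = 212212 × (30000/1001)/(60) = 212212 × 500/1001 = 106000.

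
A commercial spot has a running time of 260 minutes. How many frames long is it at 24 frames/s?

374400 frames

260 min = 15600 s.
Frames = 15600 × 24 = 374400.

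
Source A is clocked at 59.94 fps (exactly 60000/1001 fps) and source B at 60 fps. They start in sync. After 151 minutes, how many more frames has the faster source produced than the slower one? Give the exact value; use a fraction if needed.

543600/1001 frames

151 min = 9060 s.
A emits 60000/1001 × 9060 = 543600000/1001 frames; B emits 60 × 9060 = 543600.
Difference = 543600/1001 frames (≈ 543.0569); B is ahead of A.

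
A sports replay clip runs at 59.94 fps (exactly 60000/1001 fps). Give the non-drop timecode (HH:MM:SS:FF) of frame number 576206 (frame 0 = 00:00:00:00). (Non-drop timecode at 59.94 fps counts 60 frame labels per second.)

576206 ÷ 60 = 9603 full seconds, remainder 26 frames.
9603 s = 2 h 40 min 3 s.
Timecode: 02:40:03:26.

02:40:03:26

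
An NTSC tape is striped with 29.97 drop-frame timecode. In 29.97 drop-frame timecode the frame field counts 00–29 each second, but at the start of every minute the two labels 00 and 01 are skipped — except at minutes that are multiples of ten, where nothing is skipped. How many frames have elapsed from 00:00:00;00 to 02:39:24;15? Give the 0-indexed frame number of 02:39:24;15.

As if non-drop at 30 labels/s: (2 × 3600 + 39 × 60 + 24) × 30 + 15 = 286935.
Minute boundaries passed: 159; those not divisible by 10: 159 − 15 = 144; dropped labels = 2 × 144 = 288.
Actual frame index = 286935 − 288 = 286647.

286647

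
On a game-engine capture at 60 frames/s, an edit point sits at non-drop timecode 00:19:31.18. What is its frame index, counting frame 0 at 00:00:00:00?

frame 70278

Total seconds to the label: (0 × 3600 + 19 × 60 + 31) = 1171.
Frame index = 1171 × 60 + 18 = 70278.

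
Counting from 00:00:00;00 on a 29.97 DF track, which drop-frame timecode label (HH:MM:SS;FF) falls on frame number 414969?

03:50:46;03

Ten DF minutes hold 17982 frames, so frame 414969 lies in block 23 (frames 413586–431567) with 1383 frames into that block.
The block's first minute is 1800 frames and the rest 1798 each; 1383 frames reaches minute 0, so 23 × 18 + 0 × 2 = 414 labels have been skipped so far.
Adding those back, label number 414969 + 414 = 415383 at 30 labels/s is 13846 s + 3 f = 3 h 50 min 46 s frame 3, i.e. 03:50:46;03.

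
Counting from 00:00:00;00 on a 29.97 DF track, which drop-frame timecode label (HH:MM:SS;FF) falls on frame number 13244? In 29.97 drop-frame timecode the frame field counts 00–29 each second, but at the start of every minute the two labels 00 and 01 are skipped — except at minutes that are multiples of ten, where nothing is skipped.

00:07:21;28

Ten DF minutes hold 17982 frames, so frame 13244 lies in block 0 (frames 0–17981) with 13244 frames into that block.
The block's first minute is 1800 frames and the rest 1798 each; 13244 frames reaches minute 7, so 0 × 18 + 7 × 2 = 14 labels have been skipped so far.
Adding those back, label number 13244 + 14 = 13258 at 30 labels/s is 441 s + 28 f = 0 h 7 min 21 s frame 28, i.e. 00:07:21;28.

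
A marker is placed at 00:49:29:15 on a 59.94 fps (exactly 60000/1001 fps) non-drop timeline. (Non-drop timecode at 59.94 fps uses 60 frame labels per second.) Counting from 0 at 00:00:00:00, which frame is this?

Total seconds to the label: (0 × 3600 + 49 × 60 + 29) = 2969.
Frame index = 2969 × 60 + 15 = 178155.

frame 178155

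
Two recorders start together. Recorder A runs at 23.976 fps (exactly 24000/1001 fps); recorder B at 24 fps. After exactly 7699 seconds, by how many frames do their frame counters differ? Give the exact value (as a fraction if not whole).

184776/1001 frames

A emits 24000/1001 × 7699 = 184776000/1001 frames; B emits 24 × 7699 = 184776.
Difference = 184776/1001 frames (≈ 184.5914); B is ahead of A.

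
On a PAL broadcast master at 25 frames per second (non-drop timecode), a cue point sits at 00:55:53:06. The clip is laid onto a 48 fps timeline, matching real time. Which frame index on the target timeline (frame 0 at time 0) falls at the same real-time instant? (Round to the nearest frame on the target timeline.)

frame 160956

Source frame index: (0×3600 + 55×60 + 53) × 25 + 6 = 83831.
Real time: 83831 / (25) = 83831/25 s.
Target frame: (83831/25) × (48) = 4023888/25 ≈ 160955.520 → 160956.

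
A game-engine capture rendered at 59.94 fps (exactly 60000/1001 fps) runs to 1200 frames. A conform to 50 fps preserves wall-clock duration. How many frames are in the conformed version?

Target frames = source frames × (target rate / source rate) = 1200 × (50)/(60000/1001) = 1200 × 1001/1200 = 1001.

1001 frames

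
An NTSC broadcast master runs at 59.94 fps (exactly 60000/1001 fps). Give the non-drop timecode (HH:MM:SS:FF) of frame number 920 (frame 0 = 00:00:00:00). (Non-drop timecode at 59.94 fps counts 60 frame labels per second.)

00:00:15:20

920 ÷ 60 = 15 full seconds, remainder 20 frames.
15 s = 0 h 0 min 15 s.
Timecode: 00:00:15:20.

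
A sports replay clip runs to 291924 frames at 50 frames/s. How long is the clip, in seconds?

5838.48 seconds

Running time = 291924 / (50) = 5838.48 s.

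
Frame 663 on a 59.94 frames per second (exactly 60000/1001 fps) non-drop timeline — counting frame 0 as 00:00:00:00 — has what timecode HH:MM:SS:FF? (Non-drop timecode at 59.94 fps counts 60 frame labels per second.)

663 ÷ 60 = 11 full seconds, remainder 3 frames.
11 s = 0 h 0 min 11 s.
Timecode: 00:00:11:03.

00:00:11:03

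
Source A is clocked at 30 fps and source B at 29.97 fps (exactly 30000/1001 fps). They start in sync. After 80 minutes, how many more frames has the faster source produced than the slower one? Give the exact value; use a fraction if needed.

80 min = 4800 s.
A emits 30 × 4800 = 144000 frames; B emits 30000/1001 × 4800 = 144000000/1001.
Difference = 144000/1001 frames (≈ 143.8561); B is behind A.

144000/1001 frames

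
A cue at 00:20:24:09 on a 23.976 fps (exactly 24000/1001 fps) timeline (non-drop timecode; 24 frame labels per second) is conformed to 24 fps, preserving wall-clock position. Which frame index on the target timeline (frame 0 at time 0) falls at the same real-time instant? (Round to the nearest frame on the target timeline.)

frame 29414

Source frame index: (0×3600 + 20×60 + 24) × 24 + 9 = 29385.
Real time: 29385 / (24000/1001) = 1960959/1600 s.
Target frame: (1960959/1600) × (24) = 5882877/200 ≈ 29414.385 → 29414.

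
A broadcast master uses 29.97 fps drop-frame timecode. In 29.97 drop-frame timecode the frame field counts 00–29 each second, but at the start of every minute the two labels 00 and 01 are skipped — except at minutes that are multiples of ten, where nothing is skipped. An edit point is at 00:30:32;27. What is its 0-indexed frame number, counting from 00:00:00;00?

54933

As if non-drop at 30 labels/s: (0 × 3600 + 30 × 60 + 32) × 30 + 27 = 54987.
Minute boundaries passed: 30; those not divisible by 10: 30 − 3 = 27; dropped labels = 2 × 27 = 54.
Actual frame index = 54987 − 54 = 54933.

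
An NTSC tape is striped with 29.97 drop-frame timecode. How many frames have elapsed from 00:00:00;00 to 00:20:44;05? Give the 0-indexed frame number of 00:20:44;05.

Complete 10-minute blocks: 2, each 17982 frames → 35964.
Remaining 0 whole minutes in the current block: 0 frames.
Within the current minute: 44 × 30 + 5 = 1325. Total = 35964 + 0 + 1325 = 37289.

37289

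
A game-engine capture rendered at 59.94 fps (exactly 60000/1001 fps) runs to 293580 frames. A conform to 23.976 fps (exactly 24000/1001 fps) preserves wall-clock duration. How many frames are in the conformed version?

Target frames = source frames × (target rate / source rate) = 293580 × (24000/1001)/(60000/1001) = 293580 × 2/5 = 117432.

117432 frames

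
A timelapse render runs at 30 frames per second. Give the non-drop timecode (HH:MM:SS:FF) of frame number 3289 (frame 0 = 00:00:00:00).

3289 ÷ 30 = 109 full seconds, remainder 19 frames.
109 s = 0 h 1 min 49 s.
Timecode: 00:01:49:19.

00:01:49:19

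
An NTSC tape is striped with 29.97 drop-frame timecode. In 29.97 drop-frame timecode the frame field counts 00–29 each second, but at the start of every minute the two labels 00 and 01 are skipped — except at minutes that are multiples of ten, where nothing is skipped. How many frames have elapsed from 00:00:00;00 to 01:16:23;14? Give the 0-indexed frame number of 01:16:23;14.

As if non-drop at 30 labels/s: (1 × 3600 + 16 × 60 + 23) × 30 + 14 = 137504.
Minute boundaries passed: 76; those not divisible by 10: 76 − 7 = 69; dropped labels = 2 × 69 = 138.
Actual frame index = 137504 − 138 = 137366.

137366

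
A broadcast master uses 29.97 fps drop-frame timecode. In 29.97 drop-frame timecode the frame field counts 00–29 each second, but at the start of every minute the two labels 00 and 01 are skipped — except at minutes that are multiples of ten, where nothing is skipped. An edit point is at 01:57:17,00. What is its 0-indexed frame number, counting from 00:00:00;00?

210898

As if non-drop at 30 labels/s: (1 × 3600 + 57 × 60 + 17) × 30 + 0 = 211110.
Minute boundaries passed: 117; those not divisible by 10: 117 − 11 = 106; dropped labels = 2 × 106 = 212.
Actual frame index = 211110 − 212 = 210898.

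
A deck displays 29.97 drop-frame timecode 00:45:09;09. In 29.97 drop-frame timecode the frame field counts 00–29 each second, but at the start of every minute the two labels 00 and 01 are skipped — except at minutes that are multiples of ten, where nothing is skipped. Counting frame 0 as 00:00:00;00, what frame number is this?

Complete 10-minute blocks: 4, each 17982 frames → 71928.
Remaining 5 whole minutes in the current block: 1800 + 4 × 1798 = 8992 frames.
Within the current minute: 9 × 30 + 9 − 2 = 277 (labels ;00/;01 skipped at this minute). Total = 71928 + 8992 + 277 = 81197.

81197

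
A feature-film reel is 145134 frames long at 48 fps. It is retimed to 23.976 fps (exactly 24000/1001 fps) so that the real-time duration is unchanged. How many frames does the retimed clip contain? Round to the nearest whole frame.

Frames at target rate = 145134 × (24000/1001) / (48) = 6597000/91 ≈ 72494.505.
Nearest whole frame: 72495.

72495 frames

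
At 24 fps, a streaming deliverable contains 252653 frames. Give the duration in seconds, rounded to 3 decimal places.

10527.208 seconds

Running time = 252653 × 1/24 = 252653/24 s ≈ 10527.208 s.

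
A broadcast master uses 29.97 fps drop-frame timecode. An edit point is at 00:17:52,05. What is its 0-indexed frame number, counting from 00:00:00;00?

As if non-drop at 30 labels/s: (0 × 3600 + 17 × 60 + 52) × 30 + 5 = 32165.
Minute boundaries passed: 17; those not divisible by 10: 17 − 1 = 16; dropped labels = 2 × 16 = 32.
Actual frame index = 32165 − 32 = 32133.

32133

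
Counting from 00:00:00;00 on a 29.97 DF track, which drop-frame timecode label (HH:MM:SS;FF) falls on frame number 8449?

Ten DF minutes hold 17982 frames, so frame 8449 lies in block 0 (frames 0–17981) with 8449 frames into that block.
The block's first minute is 1800 frames and the rest 1798 each; 8449 frames reaches minute 4, so 0 × 18 + 4 × 2 = 8 labels have been skipped so far.
Adding those back, label number 8449 + 8 = 8457 at 30 labels/s is 281 s + 27 f = 0 h 4 min 41 s frame 27, i.e. 00:04:41;27.

00:04:41;27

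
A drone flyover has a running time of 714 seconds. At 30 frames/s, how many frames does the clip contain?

21420 frames

Frames = 714 × 30 = 21420.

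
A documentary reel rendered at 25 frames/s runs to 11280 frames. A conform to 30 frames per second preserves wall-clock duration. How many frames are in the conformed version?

13536 frames

Target frames = source frames × (target rate / source rate) = 11280 × (30)/(25) = 11280 × 6/5 = 13536.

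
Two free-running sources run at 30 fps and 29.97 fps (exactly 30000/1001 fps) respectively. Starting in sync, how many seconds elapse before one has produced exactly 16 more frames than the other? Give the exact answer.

The gap grows by |30000/1001 − 30| = 30/1001 frames per second.
Time for a 16-frame gap: 16 ÷ (30/1001) = 8008/15 s.

8008/15 seconds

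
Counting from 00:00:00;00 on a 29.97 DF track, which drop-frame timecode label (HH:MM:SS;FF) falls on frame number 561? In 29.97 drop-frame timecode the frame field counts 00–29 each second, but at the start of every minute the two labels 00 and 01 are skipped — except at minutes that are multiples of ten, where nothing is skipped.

00:00:18;21

Ten DF minutes hold 17982 frames, so frame 561 lies in block 0 (frames 0–17981) with 561 frames into that block.
The block's first minute is 1800 frames and the rest 1798 each; 561 frames reaches minute 0, so 0 × 18 + 0 × 2 = 0 labels have been skipped so far.
Adding those back, label number 561 + 0 = 561 at 30 labels/s is 18 s + 21 f = 0 h 0 min 18 s frame 21, i.e. 00:00:18;21.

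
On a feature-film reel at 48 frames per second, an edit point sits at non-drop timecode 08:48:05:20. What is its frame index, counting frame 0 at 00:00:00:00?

Total seconds to the label: (8 × 3600 + 48 × 60 + 5) = 31685.
Frame index = 31685 × 48 + 20 = 1520900.

frame 1520900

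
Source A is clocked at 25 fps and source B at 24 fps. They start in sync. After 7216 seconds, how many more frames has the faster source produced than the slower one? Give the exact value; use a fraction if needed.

7216 frames

A emits 25 × 7216 = 180400 frames; B emits 24 × 7216 = 173184.
Difference = 7216 frames; B is behind A.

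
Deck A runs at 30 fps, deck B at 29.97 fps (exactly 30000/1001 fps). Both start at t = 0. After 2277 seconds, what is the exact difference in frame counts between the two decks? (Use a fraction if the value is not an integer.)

A emits 30 × 2277 = 68310 frames; B emits 30000/1001 × 2277 = 6210000/91.
Difference = 6210/91 frames (≈ 68.2418); B is behind A.

6210/91 frames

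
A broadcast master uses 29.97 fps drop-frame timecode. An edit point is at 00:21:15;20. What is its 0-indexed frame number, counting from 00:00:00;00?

38232

Complete 10-minute blocks: 2, each 17982 frames → 35964.
Remaining 1 whole minute in the current block: 1800 + 0 × 1798 = 1800 frames.
Within the current minute: 15 × 30 + 20 − 2 = 468 (labels ;00/;01 skipped at this minute). Total = 35964 + 1800 + 468 = 38232.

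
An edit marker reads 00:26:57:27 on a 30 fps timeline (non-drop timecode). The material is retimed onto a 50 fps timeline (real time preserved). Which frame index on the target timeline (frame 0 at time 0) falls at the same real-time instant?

Source frame index: (0×3600 + 26×60 + 57) × 30 + 27 = 48537.
Real time: 48537 / (30) = 16179/10 s.
Target frame: (16179/10) × (50) = 80895.

frame 80895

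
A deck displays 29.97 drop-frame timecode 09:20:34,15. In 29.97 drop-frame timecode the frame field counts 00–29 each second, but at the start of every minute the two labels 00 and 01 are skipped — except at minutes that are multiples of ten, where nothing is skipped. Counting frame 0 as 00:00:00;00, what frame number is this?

1008027

As if non-drop at 30 labels/s: (9 × 3600 + 20 × 60 + 34) × 30 + 15 = 1009035.
Minute boundaries passed: 560; those not divisible by 10: 560 − 56 = 504; dropped labels = 2 × 504 = 1008.
Actual frame index = 1009035 − 1008 = 1008027.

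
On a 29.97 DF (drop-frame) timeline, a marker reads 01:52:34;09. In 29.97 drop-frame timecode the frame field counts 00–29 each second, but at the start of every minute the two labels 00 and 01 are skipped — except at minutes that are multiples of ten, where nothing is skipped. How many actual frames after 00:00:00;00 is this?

As if non-drop at 30 labels/s: (1 × 3600 + 52 × 60 + 34) × 30 + 9 = 202629.
Minute boundaries passed: 112; those not divisible by 10: 112 − 11 = 101; dropped labels = 2 × 101 = 202.
Actual frame index = 202629 − 202 = 202427.

202427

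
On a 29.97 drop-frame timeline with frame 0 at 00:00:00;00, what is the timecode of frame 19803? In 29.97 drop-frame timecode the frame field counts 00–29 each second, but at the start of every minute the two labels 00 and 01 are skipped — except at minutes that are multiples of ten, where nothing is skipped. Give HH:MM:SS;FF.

00:11:00;23

Each 10-minute DF block holds 10 × 60 × 30 − 9 × 2 = 17982 frames. 19803 ÷ 17982 → 1 full block, remainder 1821.
Within the partial block the first minute is 1800 frames and each further minute 1798, so 1 further minute boundary passed. Total skipped labels = 18 × 1 + 2 × 1 = 20.
Non-drop label index = 19803 + 20 = 19823; at 30 labels/s that is 00:11:00:23, i.e. DF 00:11:00;23.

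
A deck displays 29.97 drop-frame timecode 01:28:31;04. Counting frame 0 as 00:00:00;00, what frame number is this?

159174

As if non-drop at 30 labels/s: (1 × 3600 + 28 × 60 + 31) × 30 + 4 = 159334.
Minute boundaries passed: 88; those not divisible by 10: 88 − 8 = 80; dropped labels = 2 × 80 = 160.
Actual frame index = 159334 − 160 = 159174.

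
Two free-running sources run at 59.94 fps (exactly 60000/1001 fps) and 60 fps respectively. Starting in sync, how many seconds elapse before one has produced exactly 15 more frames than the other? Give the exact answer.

250.25 seconds

The gap grows by |60 − 60000/1001| = 60/1001 frames per second.
Time for a 15-frame gap: 15 ÷ (60/1001) = 250.25 s.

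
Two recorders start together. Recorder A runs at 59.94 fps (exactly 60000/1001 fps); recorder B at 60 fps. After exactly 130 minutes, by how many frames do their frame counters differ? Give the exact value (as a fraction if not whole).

36000/77 frames

130 min = 7800 s.
A emits 60000/1001 × 7800 = 36000000/77 frames; B emits 60 × 7800 = 468000.
Difference = 36000/77 frames (≈ 467.5325); B is ahead of A.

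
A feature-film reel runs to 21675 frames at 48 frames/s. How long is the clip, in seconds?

451.5625 seconds

Running time = 21675 / (48) = 451.5625 s.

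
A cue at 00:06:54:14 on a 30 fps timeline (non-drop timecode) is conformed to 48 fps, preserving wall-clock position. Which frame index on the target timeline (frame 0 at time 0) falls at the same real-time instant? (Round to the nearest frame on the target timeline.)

Source frame index: (0×3600 + 6×60 + 54) × 30 + 14 = 12434.
Real time: 12434 / (30) = 6217/15 s.
Target frame: (6217/15) × (48) = 99472/5 ≈ 19894.400 → 19894.

frame 19894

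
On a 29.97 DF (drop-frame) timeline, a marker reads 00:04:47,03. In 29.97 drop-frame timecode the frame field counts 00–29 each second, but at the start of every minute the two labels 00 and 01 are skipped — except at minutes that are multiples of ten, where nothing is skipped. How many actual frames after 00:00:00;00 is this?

8605

As if non-drop at 30 labels/s: (0 × 3600 + 4 × 60 + 47) × 30 + 3 = 8613.
Minute boundaries passed: 4; those not divisible by 10: 4 − 0 = 4; dropped labels = 2 × 4 = 8.
Actual frame index = 8613 − 8 = 8605.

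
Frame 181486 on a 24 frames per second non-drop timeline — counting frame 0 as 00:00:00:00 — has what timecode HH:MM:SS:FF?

02:06:01:22

181486 ÷ 24 = 7561 full seconds, remainder 22 frames.
7561 s = 2 h 6 min 1 s.
Timecode: 02:06:01:22.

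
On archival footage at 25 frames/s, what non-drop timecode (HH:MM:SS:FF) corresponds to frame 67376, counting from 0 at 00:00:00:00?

67376 ÷ 25 = 2695 full seconds, remainder 1 frame.
2695 s = 0 h 44 min 55 s.
Timecode: 00:44:55:01.

00:44:55:01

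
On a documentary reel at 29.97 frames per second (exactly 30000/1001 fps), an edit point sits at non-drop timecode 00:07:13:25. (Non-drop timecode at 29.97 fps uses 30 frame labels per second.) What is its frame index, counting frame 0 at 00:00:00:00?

Total seconds to the label: (0 × 3600 + 7 × 60 + 13) = 433.
Frame index = 433 × 30 + 25 = 13015.

13015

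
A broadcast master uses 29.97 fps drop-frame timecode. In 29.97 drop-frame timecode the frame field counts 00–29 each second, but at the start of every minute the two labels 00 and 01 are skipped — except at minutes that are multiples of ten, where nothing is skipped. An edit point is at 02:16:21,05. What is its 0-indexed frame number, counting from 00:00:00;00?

As if non-drop at 30 labels/s: (2 × 3600 + 16 × 60 + 21) × 30 + 5 = 245435.
Minute boundaries passed: 136; those not divisible by 10: 136 − 13 = 123; dropped labels = 2 × 123 = 246.
Actual frame index = 245435 − 246 = 245189.

245189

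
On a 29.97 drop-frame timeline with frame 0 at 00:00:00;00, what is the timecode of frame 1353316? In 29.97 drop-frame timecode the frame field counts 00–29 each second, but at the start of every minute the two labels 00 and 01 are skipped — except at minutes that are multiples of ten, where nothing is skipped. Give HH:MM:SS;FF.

Ten DF minutes hold 17982 frames, so frame 1353316 lies in block 75 (frames 1348650–1366631) with 4666 frames into that block.
The block's first minute is 1800 frames and the rest 1798 each; 4666 frames reaches minute 2, so 75 × 18 + 2 × 2 = 1354 labels have been skipped so far.
Adding those back, label number 1353316 + 1354 = 1354670 at 30 labels/s is 45155 s + 20 f = 12 h 32 min 35 s frame 20, i.e. 12:32:35;20.

12:32:35;20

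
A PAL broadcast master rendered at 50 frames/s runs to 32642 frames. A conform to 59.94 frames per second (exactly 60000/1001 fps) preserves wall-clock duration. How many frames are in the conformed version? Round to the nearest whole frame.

39131 frames

Frames at target rate = 32642 × (60000/1001) / (50) = 39170400/1001 ≈ 39131.269.
Nearest whole frame: 39131.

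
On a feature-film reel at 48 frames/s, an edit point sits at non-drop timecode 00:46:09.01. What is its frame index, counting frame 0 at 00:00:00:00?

Total seconds to the label: (0 × 3600 + 46 × 60 + 9) = 2769.
Frame index = 2769 × 48 + 1 = 132913.

frame 132913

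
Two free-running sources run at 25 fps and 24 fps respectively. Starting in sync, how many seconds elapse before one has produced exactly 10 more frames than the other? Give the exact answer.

10 seconds

The gap grows by |24 − 25| = 1 frame per second.
Time for a 10-frame gap: 10 ÷ (1) = 10 s.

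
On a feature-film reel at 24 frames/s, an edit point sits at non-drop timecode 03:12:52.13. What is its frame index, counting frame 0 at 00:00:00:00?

Total seconds to the label: (3 × 3600 + 12 × 60 + 52) = 11572.
Frame index = 11572 × 24 + 13 = 277741.

frame 277741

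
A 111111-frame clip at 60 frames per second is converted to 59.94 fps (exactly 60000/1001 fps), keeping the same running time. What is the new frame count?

111000 frames

Target frames = source frames × (target rate / source rate) = 111111 × (60000/1001)/(60) = 111111 × 1000/1001 = 111000.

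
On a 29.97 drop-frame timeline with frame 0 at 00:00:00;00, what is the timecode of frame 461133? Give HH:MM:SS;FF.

04:16:26;15

Ten DF minutes hold 17982 frames, so frame 461133 lies in block 25 (frames 449550–467531) with 11583 frames into that block.
The block's first minute is 1800 frames and the rest 1798 each; 11583 frames reaches minute 6, so 25 × 18 + 6 × 2 = 462 labels have been skipped so far.
Adding those back, label number 461133 + 462 = 461595 at 30 labels/s is 15386 s + 15 f = 4 h 16 min 26 s frame 15, i.e. 04:16:26;15.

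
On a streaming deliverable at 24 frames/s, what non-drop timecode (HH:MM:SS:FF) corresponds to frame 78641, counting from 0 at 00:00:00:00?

78641 ÷ 24 = 3276 full seconds, remainder 17 frames.
3276 s = 0 h 54 min 36 s.
Timecode: 00:54:36:17.

00:54:36:17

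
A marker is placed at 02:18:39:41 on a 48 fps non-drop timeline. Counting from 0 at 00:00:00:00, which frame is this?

Total seconds to the label: (2 × 3600 + 18 × 60 + 39) = 8319.
Frame index = 8319 × 48 + 41 = 399353.

399353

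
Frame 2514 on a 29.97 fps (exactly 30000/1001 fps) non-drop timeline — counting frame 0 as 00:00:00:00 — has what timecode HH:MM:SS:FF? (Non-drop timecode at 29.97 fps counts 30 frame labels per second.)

00:01:23:24

2514 ÷ 30 = 83 full seconds, remainder 24 frames.
83 s = 0 h 1 min 23 s.
Timecode: 00:01:23:24.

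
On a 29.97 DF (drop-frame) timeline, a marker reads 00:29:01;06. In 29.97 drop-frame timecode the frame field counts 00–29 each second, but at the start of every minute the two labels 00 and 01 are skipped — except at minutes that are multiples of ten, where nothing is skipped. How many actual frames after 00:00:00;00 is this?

52182

Complete 10-minute blocks: 2, each 17982 frames → 35964.
Remaining 9 whole minutes in the current block: 1800 + 8 × 1798 = 16184 frames.
Within the current minute: 1 × 30 + 6 − 2 = 34 (labels ;00/;01 skipped at this minute). Total = 35964 + 16184 + 34 = 52182.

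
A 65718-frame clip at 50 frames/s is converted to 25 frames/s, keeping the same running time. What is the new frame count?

32859 frames

Frames at target rate = 65718 × (25) / (50) = 32859.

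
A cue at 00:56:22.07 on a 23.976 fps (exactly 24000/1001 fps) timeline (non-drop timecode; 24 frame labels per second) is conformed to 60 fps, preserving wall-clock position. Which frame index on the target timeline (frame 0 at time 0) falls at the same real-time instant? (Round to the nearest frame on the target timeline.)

Source frame index: (0×3600 + 56×60 + 22) × 24 + 7 = 81175.
Real time: 81175 / (24000/1001) = 3250247/960 s.
Target frame: (3250247/960) × (60) = 3250247/16 ≈ 203140.438 → 203140.

frame 203140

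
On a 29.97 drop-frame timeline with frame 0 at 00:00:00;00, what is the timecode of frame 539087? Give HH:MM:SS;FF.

04:59:47;17

Each 10-minute DF block holds 10 × 60 × 30 − 9 × 2 = 17982 frames. 539087 ÷ 17982 → 29 full blocks, remainder 17609.
Within the partial block the first minute is 1800 frames and each further minute 1798, so 9 further minute boundaries passed. Total skipped labels = 18 × 29 + 2 × 9 = 540.
Non-drop label index = 539087 + 540 = 539627; at 30 labels/s that is 04:59:47:17, i.e. DF 04:59:47;17.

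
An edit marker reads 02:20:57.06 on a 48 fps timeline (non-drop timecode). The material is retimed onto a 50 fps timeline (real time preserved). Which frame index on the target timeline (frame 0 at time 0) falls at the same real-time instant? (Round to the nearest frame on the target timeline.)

Source frame index: (2×3600 + 20×60 + 57) × 48 + 6 = 405942.
Real time: 405942 / (48) = 67657/8 s.
Target frame: (67657/8) × (50) = 1691425/4 ≈ 422856.250 → 422856.

frame 422856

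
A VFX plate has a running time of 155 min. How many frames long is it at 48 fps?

155 min = 9300 s.
Frames = 9300 × 48 = 446400.

446400 frames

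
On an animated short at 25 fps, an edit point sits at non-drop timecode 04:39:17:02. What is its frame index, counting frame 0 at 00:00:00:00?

Total seconds to the label: (4 × 3600 + 39 × 60 + 17) = 16757.
Frame index = 16757 × 25 + 2 = 418927.

418927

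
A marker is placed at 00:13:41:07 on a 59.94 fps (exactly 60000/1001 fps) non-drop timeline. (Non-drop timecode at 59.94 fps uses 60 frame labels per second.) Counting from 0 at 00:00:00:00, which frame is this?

Total seconds to the label: (0 × 3600 + 13 × 60 + 41) = 821.
Frame index = 821 × 60 + 7 = 49267.

49267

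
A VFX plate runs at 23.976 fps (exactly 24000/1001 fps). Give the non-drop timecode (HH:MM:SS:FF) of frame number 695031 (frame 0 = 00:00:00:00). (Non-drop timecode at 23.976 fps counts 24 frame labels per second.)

08:02:39:15

695031 ÷ 24 = 28959 full seconds, remainder 15 frames.
28959 s = 8 h 2 min 39 s.
Timecode: 08:02:39:15.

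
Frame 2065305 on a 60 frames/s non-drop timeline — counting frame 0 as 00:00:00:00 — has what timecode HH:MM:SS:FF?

2065305 ÷ 60 = 34421 full seconds, remainder 45 frames.
34421 s = 9 h 33 min 41 s.
Timecode: 09:33:41:45.

09:33:41:45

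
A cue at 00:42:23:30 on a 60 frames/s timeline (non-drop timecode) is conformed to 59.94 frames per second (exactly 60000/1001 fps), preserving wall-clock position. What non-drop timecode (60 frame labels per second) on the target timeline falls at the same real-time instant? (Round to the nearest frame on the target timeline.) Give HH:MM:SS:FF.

Source frame index: (0×3600 + 42×60 + 23) × 60 + 30 = 152610.
Real time: 152610 / (60) = 5087/2 s.
Target frame: (5087/2) × (60000/1001) = 152610000/1001 ≈ 152457.542 → 152458.
At 60 labels/s: frame 152458 → 00:42:20:58.

00:42:20:58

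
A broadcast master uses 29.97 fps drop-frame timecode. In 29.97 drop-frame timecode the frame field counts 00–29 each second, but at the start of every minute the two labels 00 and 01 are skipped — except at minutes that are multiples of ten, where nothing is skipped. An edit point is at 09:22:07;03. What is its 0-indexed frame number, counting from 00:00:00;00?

1010801

Complete 10-minute blocks: 56, each 17982 frames → 1006992.
Remaining 2 whole minutes in the current block: 1800 + 1 × 1798 = 3598 frames.
Within the current minute: 7 × 30 + 3 − 2 = 211 (labels ;00/;01 skipped at this minute). Total = 1006992 + 3598 + 211 = 1010801.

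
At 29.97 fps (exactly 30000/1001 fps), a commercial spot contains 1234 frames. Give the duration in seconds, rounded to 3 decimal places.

Running time = 1234 × 1001/30000 = 617617/15000 s ≈ 41.174 s.

41.174 seconds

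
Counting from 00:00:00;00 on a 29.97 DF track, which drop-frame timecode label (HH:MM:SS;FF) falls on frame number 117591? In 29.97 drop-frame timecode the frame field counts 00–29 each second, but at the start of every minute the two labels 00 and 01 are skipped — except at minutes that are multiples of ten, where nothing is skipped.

Ten DF minutes hold 17982 frames, so frame 117591 lies in block 6 (frames 107892–125873) with 9699 frames into that block.
The block's first minute is 1800 frames and the rest 1798 each; 9699 frames reaches minute 5, so 6 × 18 + 5 × 2 = 118 labels have been skipped so far.
Adding those back, label number 117591 + 118 = 117709 at 30 labels/s is 3923 s + 19 f = 1 h 5 min 23 s frame 19, i.e. 01:05:23;19.

01:05:23;19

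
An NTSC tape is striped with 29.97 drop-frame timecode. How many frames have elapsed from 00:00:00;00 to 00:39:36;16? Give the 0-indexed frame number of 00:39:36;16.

71224

As if non-drop at 30 labels/s: (0 × 3600 + 39 × 60 + 36) × 30 + 16 = 71296.
Minute boundaries passed: 39; those not divisible by 10: 39 − 3 = 36; dropped labels = 2 × 36 = 72.
Actual frame index = 71296 − 72 = 71224.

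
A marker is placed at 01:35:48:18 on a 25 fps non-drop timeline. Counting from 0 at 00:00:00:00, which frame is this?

frame 143718

Total seconds to the label: (1 × 3600 + 35 × 60 + 48) = 5748.
Frame index = 5748 × 25 + 18 = 143718.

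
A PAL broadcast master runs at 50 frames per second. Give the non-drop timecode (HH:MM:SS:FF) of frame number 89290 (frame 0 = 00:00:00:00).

00:29:45:40

89290 ÷ 50 = 1785 full seconds, remainder 40 frames.
1785 s = 0 h 29 min 45 s.
Timecode: 00:29:45:40.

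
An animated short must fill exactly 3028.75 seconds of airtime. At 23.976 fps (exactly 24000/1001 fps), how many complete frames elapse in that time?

Frames = 3028.75 × 24000/1001 = 72690000/1001 ≈ 72617.3826.
Complete frames: 72617.

72617 frames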